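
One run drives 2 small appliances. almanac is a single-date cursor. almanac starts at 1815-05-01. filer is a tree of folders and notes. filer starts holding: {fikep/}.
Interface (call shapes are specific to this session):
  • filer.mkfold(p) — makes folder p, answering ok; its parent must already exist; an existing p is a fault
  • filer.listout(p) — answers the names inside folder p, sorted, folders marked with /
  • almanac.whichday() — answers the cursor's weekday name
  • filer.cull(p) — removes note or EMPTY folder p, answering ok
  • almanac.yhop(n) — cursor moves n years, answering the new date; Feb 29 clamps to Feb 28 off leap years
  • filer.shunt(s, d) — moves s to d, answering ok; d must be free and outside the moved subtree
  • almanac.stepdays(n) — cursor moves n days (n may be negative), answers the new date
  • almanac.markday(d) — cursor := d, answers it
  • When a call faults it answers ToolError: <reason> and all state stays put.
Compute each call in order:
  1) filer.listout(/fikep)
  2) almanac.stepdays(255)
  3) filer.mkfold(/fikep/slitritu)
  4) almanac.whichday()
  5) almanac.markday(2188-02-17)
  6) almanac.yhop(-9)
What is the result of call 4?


Answer: Thursday

Derivation:
;; 1. filer.listout(/fikep) == []
;; 2. almanac.stepdays(255) == 1816-01-11
;; 3. filer.mkfold(/fikep/slitritu) == ok
;; 4. almanac.whichday() == Thursday
;; 5. almanac.markday(2188-02-17) == 2188-02-17
;; 6. almanac.yhop(-9) == 2179-02-17


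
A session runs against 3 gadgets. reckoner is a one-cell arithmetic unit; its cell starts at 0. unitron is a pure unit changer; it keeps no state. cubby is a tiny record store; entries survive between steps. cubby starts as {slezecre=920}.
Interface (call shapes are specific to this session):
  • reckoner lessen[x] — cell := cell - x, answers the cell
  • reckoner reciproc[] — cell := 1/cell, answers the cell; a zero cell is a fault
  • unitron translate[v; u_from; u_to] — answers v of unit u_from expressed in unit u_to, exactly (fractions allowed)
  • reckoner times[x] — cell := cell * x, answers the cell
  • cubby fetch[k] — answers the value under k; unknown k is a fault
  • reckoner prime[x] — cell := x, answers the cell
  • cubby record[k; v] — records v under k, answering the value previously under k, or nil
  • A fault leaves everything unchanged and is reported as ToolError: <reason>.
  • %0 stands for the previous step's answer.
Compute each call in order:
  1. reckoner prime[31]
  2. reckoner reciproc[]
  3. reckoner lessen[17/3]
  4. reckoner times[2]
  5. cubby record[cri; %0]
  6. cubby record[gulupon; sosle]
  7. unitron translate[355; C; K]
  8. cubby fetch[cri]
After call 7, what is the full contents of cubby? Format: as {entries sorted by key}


Answer: {cri=-1048/93, gulupon=sosle, slezecre=920}

Derivation:
·→ reckoner prime(x→31)
·← 31
·→ reckoner reciproc()
·← 1/31
·→ reckoner lessen(x→17/3)
·← -524/93
·→ reckoner times(x→2)
·← -1048/93
·→ cubby record(k→cri, v→%0)
·← nil
·→ cubby record(k→gulupon, v→sosle)
·← nil
·→ unitron translate(v→355, u_from→C, u_to→K)
·← 12563/20
·→ cubby fetch(k→cri)
·← -1048/93


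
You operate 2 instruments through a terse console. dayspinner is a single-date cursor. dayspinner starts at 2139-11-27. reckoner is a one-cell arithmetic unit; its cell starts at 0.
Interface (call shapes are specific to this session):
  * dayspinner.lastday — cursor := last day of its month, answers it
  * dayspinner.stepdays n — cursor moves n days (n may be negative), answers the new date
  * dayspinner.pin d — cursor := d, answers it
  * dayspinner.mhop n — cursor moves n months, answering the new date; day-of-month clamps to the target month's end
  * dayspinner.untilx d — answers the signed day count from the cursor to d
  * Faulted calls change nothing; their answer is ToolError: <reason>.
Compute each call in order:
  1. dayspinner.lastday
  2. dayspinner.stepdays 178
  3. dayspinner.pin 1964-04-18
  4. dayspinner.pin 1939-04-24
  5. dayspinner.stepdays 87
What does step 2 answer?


Answer: 2140-05-26

Derivation:
-> lastday()
<- 2139-11-30
-> stepdays(n='178')
<- 2140-05-26
-> pin(d='1964-04-18')
<- 1964-04-18
-> pin(d='1939-04-24')
<- 1939-04-24
-> stepdays(n='87')
<- 1939-07-20


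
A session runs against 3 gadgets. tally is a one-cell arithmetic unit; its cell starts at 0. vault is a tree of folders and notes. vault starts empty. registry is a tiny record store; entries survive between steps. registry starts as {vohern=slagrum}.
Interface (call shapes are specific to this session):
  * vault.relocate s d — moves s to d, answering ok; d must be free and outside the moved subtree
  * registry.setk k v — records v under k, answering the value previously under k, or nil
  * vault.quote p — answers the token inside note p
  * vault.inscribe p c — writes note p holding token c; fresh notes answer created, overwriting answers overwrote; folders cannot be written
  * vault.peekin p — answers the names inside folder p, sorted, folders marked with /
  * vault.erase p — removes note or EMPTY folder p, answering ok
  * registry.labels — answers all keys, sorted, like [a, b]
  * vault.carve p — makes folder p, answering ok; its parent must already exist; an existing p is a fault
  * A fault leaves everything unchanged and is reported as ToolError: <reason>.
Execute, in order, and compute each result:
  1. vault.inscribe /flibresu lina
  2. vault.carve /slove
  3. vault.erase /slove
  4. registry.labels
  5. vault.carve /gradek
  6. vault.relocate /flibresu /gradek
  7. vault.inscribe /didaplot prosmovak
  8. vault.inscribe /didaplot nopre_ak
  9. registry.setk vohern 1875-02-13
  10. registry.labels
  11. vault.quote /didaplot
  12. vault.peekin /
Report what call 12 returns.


Invoking vault.inscribe on /flibresu, lina, — result: created.
Using vault.carve on /slove, → ok.
Then vault.erase on /slove, → ok.
Using registry.labels, and see [vohern].
Using vault.carve on /gradek, giving ok.
I run vault.relocate on /flibresu, /gradek: ToolError: exists.
I run vault.inscribe on /didaplot, prosmovak, — result: created.
Next I call vault.inscribe on /didaplot, nopre_ak, — result: overwrote.
Calling registry.setk on vohern, 1875-02-13, and get slagrum.
Now I run registry.labels(): [vohern].
I run vault.quote on /didaplot, and get nopre_ak.
I run vault.peekin on /, → [didaplot, flibresu, gradek/].

Answer: [didaplot, flibresu, gradek/]


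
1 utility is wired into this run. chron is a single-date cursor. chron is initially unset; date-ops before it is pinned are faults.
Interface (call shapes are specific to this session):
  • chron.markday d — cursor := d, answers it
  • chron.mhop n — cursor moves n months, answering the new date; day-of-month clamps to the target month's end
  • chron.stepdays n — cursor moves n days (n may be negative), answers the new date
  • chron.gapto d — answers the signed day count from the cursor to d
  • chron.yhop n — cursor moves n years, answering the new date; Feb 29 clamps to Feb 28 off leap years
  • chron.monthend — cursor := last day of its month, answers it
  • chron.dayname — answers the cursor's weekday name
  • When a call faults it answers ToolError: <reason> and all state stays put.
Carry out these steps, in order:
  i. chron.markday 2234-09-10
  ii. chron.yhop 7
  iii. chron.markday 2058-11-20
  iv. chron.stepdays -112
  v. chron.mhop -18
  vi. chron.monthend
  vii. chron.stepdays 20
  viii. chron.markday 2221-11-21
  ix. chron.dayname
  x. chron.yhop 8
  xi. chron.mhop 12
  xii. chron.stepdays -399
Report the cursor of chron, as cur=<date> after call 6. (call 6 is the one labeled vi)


Answer: cur=2057-01-31

Derivation:
>>> chron.markday d: 2234-09-10
:: 2234-09-10
>>> chron.yhop n: 7
:: 2241-09-10
>>> chron.markday d: 2058-11-20
:: 2058-11-20
>>> chron.stepdays n: -112
:: 2058-07-31
>>> chron.mhop n: -18
:: 2057-01-31
>>> chron.monthend
:: 2057-01-31
>>> chron.stepdays n: 20
:: 2057-02-20
>>> chron.markday d: 2221-11-21
:: 2221-11-21
>>> chron.dayname
:: Wednesday
>>> chron.yhop n: 8
:: 2229-11-21
>>> chron.mhop n: 12
:: 2230-11-21
>>> chron.stepdays n: -399
:: 2229-10-18


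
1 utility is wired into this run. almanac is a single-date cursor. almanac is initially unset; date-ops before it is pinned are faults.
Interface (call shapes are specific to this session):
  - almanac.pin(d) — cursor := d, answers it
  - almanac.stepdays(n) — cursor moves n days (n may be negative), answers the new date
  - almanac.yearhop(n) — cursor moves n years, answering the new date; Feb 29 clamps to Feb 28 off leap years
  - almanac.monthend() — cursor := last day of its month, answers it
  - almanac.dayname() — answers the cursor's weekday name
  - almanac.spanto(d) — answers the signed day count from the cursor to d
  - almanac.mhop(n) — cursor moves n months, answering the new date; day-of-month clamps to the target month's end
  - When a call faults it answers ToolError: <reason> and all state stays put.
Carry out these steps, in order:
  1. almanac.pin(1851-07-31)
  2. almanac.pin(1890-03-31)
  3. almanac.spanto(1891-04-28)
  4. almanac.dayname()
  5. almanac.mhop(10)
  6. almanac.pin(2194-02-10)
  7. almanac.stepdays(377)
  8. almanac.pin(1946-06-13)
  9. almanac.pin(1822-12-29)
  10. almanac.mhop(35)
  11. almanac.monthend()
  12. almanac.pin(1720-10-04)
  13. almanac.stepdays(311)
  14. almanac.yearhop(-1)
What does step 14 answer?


Using almanac.pin passing 1851-07-31, yielding 1851-07-31.
Calling almanac.pin passing 1890-03-31, and observe 1890-03-31.
Next I call almanac.spanto passing 1891-04-28, yielding 393.
Now I run almanac.dayname, yielding Monday.
I use almanac.mhop passing 10, → 1891-01-31.
I use almanac.pin passing 2194-02-10, and observe 2194-02-10.
Using almanac.stepdays passing 377, and see 2195-02-22.
Then almanac.pin passing 1946-06-13, → 1946-06-13.
Then almanac.pin passing 1822-12-29, → 1822-12-29.
Next I call almanac.mhop passing 35, → 1825-11-29.
I run almanac.monthend, giving 1825-11-30.
Then almanac.pin passing 1720-10-04, and see 1720-10-04.
Calling almanac.stepdays passing 311, yielding 1721-08-11.
Then almanac.yearhop passing -1, and see 1720-08-11.

Answer: 1720-08-11


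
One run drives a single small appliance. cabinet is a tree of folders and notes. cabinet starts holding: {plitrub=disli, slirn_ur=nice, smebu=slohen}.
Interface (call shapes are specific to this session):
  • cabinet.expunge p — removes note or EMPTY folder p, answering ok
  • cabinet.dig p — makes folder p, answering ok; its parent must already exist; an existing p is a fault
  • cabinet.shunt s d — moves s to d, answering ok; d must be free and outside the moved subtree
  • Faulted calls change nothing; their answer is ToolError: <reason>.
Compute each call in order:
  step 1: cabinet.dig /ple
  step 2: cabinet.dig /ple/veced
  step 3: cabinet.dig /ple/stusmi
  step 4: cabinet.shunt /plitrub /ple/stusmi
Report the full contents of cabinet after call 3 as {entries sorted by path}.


>>> dig p=/ple
:: ok
>>> dig p=/ple/veced
:: ok
>>> dig p=/ple/stusmi
:: ok
>>> shunt s=/plitrub d=/ple/stusmi
:: ToolError: exists

Answer: {ple/, ple/stusmi/, ple/veced/, plitrub=disli, slirn_ur=nice, smebu=slohen}


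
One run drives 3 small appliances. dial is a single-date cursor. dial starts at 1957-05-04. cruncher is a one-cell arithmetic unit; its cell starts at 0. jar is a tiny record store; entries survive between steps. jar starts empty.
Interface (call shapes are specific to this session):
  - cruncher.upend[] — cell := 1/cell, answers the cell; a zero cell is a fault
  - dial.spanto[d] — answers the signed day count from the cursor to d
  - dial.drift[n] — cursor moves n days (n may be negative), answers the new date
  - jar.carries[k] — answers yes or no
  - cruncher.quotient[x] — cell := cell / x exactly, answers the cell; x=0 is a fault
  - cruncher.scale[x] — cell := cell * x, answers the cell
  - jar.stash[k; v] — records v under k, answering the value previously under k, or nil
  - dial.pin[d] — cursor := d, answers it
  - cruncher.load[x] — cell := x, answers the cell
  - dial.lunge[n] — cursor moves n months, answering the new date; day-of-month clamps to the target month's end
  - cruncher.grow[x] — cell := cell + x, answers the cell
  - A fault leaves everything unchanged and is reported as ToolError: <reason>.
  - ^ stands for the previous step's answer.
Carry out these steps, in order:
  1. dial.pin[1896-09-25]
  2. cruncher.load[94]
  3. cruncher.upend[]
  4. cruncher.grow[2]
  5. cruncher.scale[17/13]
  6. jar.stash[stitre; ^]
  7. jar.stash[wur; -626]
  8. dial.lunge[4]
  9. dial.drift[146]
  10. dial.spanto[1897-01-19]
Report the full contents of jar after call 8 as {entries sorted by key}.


Answer: {stitre=3213/1222, wur=-626}

Derivation:
Step: dial.pin[1896-09-25]
Result: 1896-09-25
Step: cruncher.load[94]
Result: 94
Step: cruncher.upend[]
Result: 1/94
Step: cruncher.grow[2]
Result: 189/94
Step: cruncher.scale[17/13]
Result: 3213/1222
Step: jar.stash[stitre; ^]
Result: nil
Step: jar.stash[wur; -626]
Result: nil
Step: dial.lunge[4]
Result: 1897-01-25
Step: dial.drift[146]
Result: 1897-06-20
Step: dial.spanto[1897-01-19]
Result: -152


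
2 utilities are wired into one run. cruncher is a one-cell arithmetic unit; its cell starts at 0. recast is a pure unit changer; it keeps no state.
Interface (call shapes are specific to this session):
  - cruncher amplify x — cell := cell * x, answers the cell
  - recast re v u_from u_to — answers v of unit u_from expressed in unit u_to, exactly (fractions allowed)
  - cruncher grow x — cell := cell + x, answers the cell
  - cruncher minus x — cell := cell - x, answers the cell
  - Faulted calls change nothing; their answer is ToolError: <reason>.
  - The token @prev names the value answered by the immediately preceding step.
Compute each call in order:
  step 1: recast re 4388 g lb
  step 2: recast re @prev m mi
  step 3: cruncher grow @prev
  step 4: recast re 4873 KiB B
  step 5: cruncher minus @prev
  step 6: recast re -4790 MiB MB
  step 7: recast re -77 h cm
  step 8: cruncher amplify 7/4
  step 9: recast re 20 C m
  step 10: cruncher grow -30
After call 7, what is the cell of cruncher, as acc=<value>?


Answer: acc=-2845778039227898552/570301686801

Derivation:
Then recast re passing 4388, g, lb, — result: 438800000/45359237.
Invoking recast re passing @prev, m, mi, yielding 3428125000/570301686801.
Using cruncher grow passing @prev, — result: 3428125000/570301686801.
Now I run recast re passing 4873, KiB, B, → 4989952.
Using cruncher minus passing @prev: -2845778039227898552/570301686801.
I run recast re passing -4790, MiB, MB, — result: -15695872/3125.
Then recast re passing -77, h, cm, and see ToolError: incompatible units.
I use cruncher amplify passing 7/4, and observe -711444509806974638/81471669543.
Then recast re passing 20, C, m, giving ToolError: incompatible units.
Now I run cruncher grow passing -30, and get -711446953957060928/81471669543.


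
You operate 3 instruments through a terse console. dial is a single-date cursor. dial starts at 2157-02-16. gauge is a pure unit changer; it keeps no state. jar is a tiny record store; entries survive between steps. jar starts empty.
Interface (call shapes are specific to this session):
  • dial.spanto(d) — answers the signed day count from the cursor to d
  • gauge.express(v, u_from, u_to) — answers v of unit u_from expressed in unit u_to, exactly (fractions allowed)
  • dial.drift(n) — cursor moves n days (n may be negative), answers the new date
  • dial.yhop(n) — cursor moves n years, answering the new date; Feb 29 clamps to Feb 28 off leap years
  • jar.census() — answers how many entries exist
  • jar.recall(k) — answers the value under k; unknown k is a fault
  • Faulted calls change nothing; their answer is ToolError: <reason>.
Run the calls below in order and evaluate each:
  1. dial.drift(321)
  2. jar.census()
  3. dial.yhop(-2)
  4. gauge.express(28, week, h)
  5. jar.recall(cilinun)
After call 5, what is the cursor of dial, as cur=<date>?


Answer: cur=2156-01-03

Derivation:
==> drift(n: 321)
<== 2158-01-03
==> census()
<== 0
==> yhop(n: -2)
<== 2156-01-03
==> express(v: 28, u_from: week, u_to: h)
<== 4704
==> recall(k: cilinun)
<== ToolError: no such key cilinun


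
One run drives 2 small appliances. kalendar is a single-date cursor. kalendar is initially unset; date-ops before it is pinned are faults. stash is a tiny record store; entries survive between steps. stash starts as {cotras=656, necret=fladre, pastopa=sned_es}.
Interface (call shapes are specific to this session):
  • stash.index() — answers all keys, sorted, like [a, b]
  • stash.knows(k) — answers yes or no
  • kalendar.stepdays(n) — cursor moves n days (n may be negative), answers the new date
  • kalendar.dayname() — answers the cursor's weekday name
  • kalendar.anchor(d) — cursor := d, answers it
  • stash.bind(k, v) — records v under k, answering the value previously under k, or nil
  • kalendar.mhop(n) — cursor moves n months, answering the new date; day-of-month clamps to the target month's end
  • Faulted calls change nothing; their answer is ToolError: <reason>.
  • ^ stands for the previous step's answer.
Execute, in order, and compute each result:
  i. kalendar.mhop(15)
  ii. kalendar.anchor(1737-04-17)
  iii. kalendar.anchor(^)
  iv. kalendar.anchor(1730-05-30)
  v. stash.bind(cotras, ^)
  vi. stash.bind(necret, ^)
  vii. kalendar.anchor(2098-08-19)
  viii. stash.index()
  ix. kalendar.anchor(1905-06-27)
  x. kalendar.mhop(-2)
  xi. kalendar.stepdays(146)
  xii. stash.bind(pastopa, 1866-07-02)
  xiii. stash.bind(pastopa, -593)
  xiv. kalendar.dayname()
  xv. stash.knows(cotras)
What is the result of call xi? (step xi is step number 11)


Then kalendar.mhop with n=15, and see ToolError: no date set.
I use kalendar.anchor with d=1737-04-17, and see 1737-04-17.
Then kalendar.anchor with d=^, → 1737-04-17.
I use kalendar.anchor with d=1730-05-30, → 1730-05-30.
I run stash.bind with k=cotras, v=^: 656.
I invoke stash.bind with k=necret, v=^, yielding fladre.
I use kalendar.anchor with d=2098-08-19, yielding 2098-08-19.
I use stash.index(), and observe [cotras, necret, pastopa].
Then kalendar.anchor with d=1905-06-27, which returns 1905-06-27.
Then kalendar.mhop with n=-2, — result: 1905-04-27.
I invoke kalendar.stepdays with n=146: 1905-09-20.
I use stash.bind with k=pastopa, v=1866-07-02, and observe sned_es.
I use stash.bind with k=pastopa, v=-593, — result: 1866-07-02.
Invoking kalendar.dayname, which returns Wednesday.
Using stash.knows with k=cotras, → yes.

Answer: 1905-09-20


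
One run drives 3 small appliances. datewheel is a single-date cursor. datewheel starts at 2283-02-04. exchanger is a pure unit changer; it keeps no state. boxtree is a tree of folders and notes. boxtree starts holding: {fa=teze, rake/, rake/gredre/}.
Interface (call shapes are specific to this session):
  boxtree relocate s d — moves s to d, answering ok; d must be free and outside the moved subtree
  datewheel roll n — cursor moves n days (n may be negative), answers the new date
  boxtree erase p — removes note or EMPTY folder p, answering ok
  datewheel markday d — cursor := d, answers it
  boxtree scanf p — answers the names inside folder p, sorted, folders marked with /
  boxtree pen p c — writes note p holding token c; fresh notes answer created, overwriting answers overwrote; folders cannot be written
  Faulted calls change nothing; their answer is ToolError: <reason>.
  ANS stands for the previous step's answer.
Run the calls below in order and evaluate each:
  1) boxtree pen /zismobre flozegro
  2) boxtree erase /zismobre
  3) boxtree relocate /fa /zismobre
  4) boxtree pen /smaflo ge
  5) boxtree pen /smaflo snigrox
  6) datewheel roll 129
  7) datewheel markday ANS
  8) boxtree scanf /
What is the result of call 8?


Answer: [rake/, smaflo, zismobre]

Derivation:
I use boxtree pen(p=/zismobre, c=flozegro), and get created.
Invoking boxtree erase(p=/zismobre), and see ok.
Calling boxtree relocate(s=/fa, d=/zismobre), yielding ok.
Using boxtree pen(p=/smaflo, c=ge), giving created.
I invoke boxtree pen(p=/smaflo, c=snigrox), which returns overwrote.
Using datewheel roll(n=129), → 2283-06-13.
I use datewheel markday(d=ANS): 2283-06-13.
Then boxtree scanf(p=/), and get [rake/, smaflo, zismobre].


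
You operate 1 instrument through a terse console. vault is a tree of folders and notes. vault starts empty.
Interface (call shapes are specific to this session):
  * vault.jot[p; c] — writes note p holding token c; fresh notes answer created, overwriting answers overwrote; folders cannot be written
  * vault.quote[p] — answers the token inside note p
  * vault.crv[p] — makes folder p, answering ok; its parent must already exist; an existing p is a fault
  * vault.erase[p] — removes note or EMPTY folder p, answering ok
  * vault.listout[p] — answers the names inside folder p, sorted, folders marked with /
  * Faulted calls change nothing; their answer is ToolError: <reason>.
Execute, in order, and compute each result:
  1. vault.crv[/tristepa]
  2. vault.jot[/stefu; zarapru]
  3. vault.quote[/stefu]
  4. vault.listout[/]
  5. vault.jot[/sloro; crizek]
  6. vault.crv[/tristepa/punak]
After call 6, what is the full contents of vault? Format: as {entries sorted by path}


$ crv p→/tristepa
  ok
$ jot p→/stefu c→zarapru
  created
$ quote p→/stefu
  zarapru
$ listout p→/
  [stefu, tristepa/]
$ jot p→/sloro c→crizek
  created
$ crv p→/tristepa/punak
  ok

Answer: {sloro=crizek, stefu=zarapru, tristepa/, tristepa/punak/}


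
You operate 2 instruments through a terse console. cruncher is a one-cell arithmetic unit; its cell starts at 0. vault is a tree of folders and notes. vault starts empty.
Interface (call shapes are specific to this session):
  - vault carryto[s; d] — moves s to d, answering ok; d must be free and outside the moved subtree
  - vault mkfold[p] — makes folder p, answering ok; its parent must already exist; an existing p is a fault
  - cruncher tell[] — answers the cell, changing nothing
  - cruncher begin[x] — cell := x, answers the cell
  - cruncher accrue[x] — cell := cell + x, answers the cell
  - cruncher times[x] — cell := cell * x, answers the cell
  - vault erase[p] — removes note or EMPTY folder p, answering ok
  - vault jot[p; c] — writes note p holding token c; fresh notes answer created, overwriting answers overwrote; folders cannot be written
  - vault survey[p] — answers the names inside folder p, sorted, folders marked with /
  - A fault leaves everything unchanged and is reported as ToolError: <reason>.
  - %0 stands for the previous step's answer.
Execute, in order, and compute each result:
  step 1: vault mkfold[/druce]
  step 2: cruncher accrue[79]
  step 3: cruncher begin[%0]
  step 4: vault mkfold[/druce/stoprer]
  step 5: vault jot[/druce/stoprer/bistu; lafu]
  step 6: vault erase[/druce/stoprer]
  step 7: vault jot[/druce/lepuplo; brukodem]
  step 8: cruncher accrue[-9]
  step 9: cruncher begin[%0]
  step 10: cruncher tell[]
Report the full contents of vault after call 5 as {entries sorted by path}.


Answer: {druce/, druce/stoprer/, druce/stoprer/bistu=lafu}

Derivation:
;; vault mkfold(p='/druce') => ok
;; cruncher accrue(x='79') => 79
;; cruncher begin(x='%0') => 79
;; vault mkfold(p='/druce/stoprer') => ok
;; vault jot(p='/druce/stoprer/bistu', c='lafu') => created
;; vault erase(p='/druce/stoprer') => ToolError: not empty
;; vault jot(p='/druce/lepuplo', c='brukodem') => created
;; cruncher accrue(x='-9') => 70
;; cruncher begin(x='%0') => 70
;; cruncher tell() => 70


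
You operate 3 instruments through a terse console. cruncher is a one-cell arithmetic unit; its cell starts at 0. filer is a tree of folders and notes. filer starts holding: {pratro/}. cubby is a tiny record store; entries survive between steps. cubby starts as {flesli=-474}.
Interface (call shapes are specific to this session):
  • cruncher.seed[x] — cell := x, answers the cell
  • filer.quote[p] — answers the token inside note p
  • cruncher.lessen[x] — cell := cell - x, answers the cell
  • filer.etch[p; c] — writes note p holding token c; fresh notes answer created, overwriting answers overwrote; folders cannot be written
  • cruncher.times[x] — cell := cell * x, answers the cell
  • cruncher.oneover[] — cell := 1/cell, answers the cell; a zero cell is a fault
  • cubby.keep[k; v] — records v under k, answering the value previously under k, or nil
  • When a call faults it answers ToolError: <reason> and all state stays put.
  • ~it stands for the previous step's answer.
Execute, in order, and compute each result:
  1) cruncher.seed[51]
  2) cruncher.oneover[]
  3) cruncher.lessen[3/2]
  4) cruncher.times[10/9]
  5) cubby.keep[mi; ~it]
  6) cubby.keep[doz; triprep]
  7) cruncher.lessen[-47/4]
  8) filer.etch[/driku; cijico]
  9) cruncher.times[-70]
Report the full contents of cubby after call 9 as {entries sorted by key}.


Using cruncher.seed passing x='51', → 51.
Next I call cruncher.oneover(), and observe 1/51.
I use cruncher.lessen passing x='3/2', and observe -151/102.
I invoke cruncher.times passing x='10/9', and get -755/459.
I invoke cubby.keep passing k='mi', v='~it', and see nil.
Then cubby.keep passing k='doz', v='triprep', and see nil.
I call cruncher.lessen passing x='-47/4', and observe 18553/1836.
I call filer.etch passing p='/driku', c='cijico', — result: created.
I invoke cruncher.times passing x='-70', and observe -649355/918.

Answer: {doz=triprep, flesli=-474, mi=-755/459}


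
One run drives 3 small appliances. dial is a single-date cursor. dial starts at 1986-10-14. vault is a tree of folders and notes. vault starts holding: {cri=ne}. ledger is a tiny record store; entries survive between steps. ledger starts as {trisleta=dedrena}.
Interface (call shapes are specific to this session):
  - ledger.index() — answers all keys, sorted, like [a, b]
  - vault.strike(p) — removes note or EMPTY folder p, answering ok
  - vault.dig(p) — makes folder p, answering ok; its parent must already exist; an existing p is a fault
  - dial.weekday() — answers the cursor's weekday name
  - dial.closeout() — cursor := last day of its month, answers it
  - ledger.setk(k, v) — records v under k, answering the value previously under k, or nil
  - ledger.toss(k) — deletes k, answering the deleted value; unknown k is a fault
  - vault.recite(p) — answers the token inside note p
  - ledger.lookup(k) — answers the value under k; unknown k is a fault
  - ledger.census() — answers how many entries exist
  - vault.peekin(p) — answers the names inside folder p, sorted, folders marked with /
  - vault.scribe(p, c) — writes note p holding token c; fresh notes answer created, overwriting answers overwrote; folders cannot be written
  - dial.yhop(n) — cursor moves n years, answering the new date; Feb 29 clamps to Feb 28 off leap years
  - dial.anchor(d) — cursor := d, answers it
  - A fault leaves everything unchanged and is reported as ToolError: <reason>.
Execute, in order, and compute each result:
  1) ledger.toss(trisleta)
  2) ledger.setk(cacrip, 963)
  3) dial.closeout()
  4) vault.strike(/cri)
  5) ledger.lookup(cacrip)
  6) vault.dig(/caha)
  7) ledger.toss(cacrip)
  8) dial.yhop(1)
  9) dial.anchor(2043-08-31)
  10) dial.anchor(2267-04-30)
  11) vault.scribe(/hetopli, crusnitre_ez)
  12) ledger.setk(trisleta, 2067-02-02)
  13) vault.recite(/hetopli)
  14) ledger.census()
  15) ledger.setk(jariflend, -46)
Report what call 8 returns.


Answer: 1987-10-31

Derivation:
-> toss(k→trisleta)
<- dedrena
-> setk(k→cacrip, v→963)
<- nil
-> closeout()
<- 1986-10-31
-> strike(p→/cri)
<- ok
-> lookup(k→cacrip)
<- 963
-> dig(p→/caha)
<- ok
-> toss(k→cacrip)
<- 963
-> yhop(n→1)
<- 1987-10-31
-> anchor(d→2043-08-31)
<- 2043-08-31
-> anchor(d→2267-04-30)
<- 2267-04-30
-> scribe(p→/hetopli, c→crusnitre_ez)
<- created
-> setk(k→trisleta, v→2067-02-02)
<- nil
-> recite(p→/hetopli)
<- crusnitre_ez
-> census()
<- 1
-> setk(k→jariflend, v→-46)
<- nil


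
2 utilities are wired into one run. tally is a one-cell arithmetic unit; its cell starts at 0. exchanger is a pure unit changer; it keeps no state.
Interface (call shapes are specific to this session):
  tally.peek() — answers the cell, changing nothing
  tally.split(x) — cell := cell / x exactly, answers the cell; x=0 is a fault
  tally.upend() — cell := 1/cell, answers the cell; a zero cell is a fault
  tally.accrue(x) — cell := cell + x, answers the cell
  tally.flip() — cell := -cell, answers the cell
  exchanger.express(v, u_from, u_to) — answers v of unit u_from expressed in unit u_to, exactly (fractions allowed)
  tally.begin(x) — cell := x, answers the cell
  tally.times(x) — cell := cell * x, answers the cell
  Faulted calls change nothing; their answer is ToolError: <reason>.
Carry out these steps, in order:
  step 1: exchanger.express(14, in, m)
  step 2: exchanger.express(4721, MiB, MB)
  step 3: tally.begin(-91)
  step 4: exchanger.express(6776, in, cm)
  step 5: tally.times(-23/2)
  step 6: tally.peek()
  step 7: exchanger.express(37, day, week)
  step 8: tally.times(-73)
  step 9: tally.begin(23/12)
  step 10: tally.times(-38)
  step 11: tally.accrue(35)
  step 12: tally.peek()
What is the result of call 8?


Answer: -152789/2

Derivation:
I call exchanger.express with 14, in, m, → 889/2500.
I try exchanger.express with 4721, MiB, MB, and see 77348864/15625.
Using tally.begin with -91, giving -91.
Now I run exchanger.express with 6776, in, cm, — result: 430276/25.
I invoke tally.times with -23/2: 2093/2.
I call tally.peek, and observe 2093/2.
Invoking exchanger.express with 37, day, week, and observe 37/7.
Invoking tally.times with -73, and get -152789/2.
I use tally.begin with 23/12, and get 23/12.
Using tally.times with -38, and observe -437/6.
Using tally.accrue with 35, giving -227/6.
I use tally.peek, and observe -227/6.


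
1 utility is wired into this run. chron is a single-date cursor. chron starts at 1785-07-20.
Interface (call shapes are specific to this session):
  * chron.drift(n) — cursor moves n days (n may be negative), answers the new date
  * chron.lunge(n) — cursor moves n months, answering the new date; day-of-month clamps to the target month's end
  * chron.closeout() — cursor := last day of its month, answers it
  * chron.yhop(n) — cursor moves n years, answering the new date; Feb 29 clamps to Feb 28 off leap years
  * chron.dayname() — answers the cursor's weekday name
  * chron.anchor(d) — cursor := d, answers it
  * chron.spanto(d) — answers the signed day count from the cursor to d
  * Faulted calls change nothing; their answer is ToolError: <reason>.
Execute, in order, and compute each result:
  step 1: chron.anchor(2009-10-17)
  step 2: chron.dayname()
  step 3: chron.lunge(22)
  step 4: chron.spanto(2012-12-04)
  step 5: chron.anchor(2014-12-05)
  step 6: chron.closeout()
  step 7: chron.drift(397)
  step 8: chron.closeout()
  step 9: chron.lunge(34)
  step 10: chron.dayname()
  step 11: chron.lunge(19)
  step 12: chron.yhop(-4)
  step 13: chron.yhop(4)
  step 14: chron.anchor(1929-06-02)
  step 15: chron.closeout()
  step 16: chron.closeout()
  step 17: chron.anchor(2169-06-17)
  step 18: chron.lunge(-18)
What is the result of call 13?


Act: chron.anchor[2009-10-17]
Obs: 2009-10-17
Act: chron.dayname[]
Obs: Saturday
Act: chron.lunge[22]
Obs: 2011-08-17
Act: chron.spanto[2012-12-04]
Obs: 475
Act: chron.anchor[2014-12-05]
Obs: 2014-12-05
Act: chron.closeout[]
Obs: 2014-12-31
Act: chron.drift[397]
Obs: 2016-02-01
Act: chron.closeout[]
Obs: 2016-02-29
Act: chron.lunge[34]
Obs: 2018-12-29
Act: chron.dayname[]
Obs: Saturday
Act: chron.lunge[19]
Obs: 2020-07-29
Act: chron.yhop[-4]
Obs: 2016-07-29
Act: chron.yhop[4]
Obs: 2020-07-29
Act: chron.anchor[1929-06-02]
Obs: 1929-06-02
Act: chron.closeout[]
Obs: 1929-06-30
Act: chron.closeout[]
Obs: 1929-06-30
Act: chron.anchor[2169-06-17]
Obs: 2169-06-17
Act: chron.lunge[-18]
Obs: 2167-12-17

Answer: 2020-07-29


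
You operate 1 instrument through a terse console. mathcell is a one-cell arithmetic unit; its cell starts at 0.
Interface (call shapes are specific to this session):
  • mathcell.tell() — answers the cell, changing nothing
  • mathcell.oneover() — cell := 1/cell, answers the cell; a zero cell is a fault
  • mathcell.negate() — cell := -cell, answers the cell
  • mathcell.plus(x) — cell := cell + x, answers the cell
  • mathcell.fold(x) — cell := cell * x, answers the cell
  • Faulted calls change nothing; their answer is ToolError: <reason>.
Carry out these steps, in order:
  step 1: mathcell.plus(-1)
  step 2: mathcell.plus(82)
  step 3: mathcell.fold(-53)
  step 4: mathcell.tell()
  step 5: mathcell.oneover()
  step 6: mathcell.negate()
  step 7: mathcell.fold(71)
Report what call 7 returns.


Then plus with x=-1, → -1.
Calling plus with x=82, yielding 81.
Now I run fold with x=-53, and get -4293.
Next I call tell, which returns -4293.
Invoking oneover: -1/4293.
I invoke negate(), — result: 1/4293.
I use fold with x=71: 71/4293.

Answer: 71/4293


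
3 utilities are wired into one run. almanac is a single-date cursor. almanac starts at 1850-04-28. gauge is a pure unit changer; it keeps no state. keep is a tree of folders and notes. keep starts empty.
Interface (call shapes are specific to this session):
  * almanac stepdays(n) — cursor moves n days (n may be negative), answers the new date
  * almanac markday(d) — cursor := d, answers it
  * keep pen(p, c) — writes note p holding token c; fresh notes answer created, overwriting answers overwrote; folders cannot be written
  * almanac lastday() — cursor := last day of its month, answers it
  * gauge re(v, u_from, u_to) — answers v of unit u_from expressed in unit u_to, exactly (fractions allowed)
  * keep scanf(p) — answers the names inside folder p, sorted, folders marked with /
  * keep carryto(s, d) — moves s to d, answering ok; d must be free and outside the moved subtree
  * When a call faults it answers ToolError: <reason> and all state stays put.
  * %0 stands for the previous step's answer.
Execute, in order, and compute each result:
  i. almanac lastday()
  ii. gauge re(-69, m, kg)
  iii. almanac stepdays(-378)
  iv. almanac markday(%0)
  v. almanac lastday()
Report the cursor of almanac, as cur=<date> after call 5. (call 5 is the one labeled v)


Answer: cur=1849-04-30

Derivation:
Now I run almanac lastday(), and see 1850-04-30.
I run gauge re with -69, m, kg, → ToolError: incompatible units.
I call almanac stepdays with -378, → 1849-04-17.
I try almanac markday with %0, and observe 1849-04-17.
I invoke almanac lastday(), which returns 1849-04-30.


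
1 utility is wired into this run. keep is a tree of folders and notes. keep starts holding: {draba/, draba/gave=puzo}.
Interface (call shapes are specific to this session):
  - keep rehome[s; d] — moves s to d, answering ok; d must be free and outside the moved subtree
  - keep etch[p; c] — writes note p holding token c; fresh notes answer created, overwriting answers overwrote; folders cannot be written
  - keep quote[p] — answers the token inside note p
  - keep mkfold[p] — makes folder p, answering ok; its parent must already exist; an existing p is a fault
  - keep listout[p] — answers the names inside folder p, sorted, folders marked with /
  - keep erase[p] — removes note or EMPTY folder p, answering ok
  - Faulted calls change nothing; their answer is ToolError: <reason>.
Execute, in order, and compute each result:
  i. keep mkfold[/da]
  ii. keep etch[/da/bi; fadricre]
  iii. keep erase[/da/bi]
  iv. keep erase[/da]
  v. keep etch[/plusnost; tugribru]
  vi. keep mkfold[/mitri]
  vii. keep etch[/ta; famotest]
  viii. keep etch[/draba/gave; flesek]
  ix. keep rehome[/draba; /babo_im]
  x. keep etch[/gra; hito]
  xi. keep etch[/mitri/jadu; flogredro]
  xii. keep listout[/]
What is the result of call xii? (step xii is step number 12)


% 1. keep mkfold(p→/da) == ok
% 2. keep etch(p→/da/bi, c→fadricre) == created
% 3. keep erase(p→/da/bi) == ok
% 4. keep erase(p→/da) == ok
% 5. keep etch(p→/plusnost, c→tugribru) == created
% 6. keep mkfold(p→/mitri) == ok
% 7. keep etch(p→/ta, c→famotest) == created
% 8. keep etch(p→/draba/gave, c→flesek) == overwrote
% 9. keep rehome(s→/draba, d→/babo_im) == ok
% 10. keep etch(p→/gra, c→hito) == created
% 11. keep etch(p→/mitri/jadu, c→flogredro) == created
% 12. keep listout(p→/) == [babo_im/, gra, mitri/, plusnost, ta]

Answer: [babo_im/, gra, mitri/, plusnost, ta]


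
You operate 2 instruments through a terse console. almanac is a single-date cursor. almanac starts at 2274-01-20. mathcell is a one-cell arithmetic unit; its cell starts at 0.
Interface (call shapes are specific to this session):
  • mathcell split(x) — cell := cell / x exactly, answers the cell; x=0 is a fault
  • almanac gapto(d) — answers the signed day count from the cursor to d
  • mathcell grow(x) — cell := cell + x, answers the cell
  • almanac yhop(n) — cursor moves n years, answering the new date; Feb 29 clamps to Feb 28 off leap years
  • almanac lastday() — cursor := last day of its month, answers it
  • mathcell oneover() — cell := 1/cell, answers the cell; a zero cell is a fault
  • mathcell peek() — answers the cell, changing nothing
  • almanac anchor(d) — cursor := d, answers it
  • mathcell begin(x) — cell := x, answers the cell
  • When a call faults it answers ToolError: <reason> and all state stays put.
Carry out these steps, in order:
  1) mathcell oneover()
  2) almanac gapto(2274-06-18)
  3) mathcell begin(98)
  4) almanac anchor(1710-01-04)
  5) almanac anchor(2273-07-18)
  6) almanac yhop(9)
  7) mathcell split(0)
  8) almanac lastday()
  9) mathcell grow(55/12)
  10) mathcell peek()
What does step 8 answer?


Answer: 2282-07-31

Derivation:
>>> mathcell oneover
  ToolError: reciprocal of zero
>>> almanac gapto d: 2274-06-18
  149
>>> mathcell begin x: 98
  98
>>> almanac anchor d: 1710-01-04
  1710-01-04
>>> almanac anchor d: 2273-07-18
  2273-07-18
>>> almanac yhop n: 9
  2282-07-18
>>> mathcell split x: 0
  ToolError: division by zero
>>> almanac lastday
  2282-07-31
>>> mathcell grow x: 55/12
  1231/12
>>> mathcell peek
  1231/12


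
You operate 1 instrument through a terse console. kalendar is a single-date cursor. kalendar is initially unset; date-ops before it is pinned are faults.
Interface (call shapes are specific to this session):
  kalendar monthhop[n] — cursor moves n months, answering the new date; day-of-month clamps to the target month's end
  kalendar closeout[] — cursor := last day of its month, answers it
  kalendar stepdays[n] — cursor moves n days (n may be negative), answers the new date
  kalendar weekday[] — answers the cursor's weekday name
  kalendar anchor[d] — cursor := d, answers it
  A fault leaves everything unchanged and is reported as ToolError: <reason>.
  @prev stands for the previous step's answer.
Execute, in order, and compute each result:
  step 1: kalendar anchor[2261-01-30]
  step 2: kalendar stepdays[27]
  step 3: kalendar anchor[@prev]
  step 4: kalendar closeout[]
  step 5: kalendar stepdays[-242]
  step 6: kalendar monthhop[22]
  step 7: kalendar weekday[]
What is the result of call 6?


Answer: 2262-05-01

Derivation:
-> kalendar anchor(d→2261-01-30)
<- 2261-01-30
-> kalendar stepdays(n→27)
<- 2261-02-26
-> kalendar anchor(d→@prev)
<- 2261-02-26
-> kalendar closeout()
<- 2261-02-28
-> kalendar stepdays(n→-242)
<- 2260-07-01
-> kalendar monthhop(n→22)
<- 2262-05-01
-> kalendar weekday()
<- Thursday


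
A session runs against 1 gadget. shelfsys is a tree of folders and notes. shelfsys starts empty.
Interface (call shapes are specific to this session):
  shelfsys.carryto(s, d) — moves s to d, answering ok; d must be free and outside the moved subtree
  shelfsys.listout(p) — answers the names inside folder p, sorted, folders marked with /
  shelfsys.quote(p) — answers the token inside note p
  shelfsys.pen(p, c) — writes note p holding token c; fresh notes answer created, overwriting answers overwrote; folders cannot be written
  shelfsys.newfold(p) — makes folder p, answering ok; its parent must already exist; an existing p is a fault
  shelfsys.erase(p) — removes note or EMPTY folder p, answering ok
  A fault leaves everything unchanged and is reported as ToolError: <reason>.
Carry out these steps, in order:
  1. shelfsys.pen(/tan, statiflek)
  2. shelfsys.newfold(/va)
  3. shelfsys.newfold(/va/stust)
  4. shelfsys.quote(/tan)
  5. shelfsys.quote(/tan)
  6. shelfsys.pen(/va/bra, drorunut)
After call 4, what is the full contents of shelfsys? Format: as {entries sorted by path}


Answer: {tan=statiflek, va/, va/stust/}

Derivation:
Step: pen[p='/tan'; c='statiflek']
Result: created
Step: newfold[p='/va']
Result: ok
Step: newfold[p='/va/stust']
Result: ok
Step: quote[p='/tan']
Result: statiflek
Step: quote[p='/tan']
Result: statiflek
Step: pen[p='/va/bra'; c='drorunut']
Result: created
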